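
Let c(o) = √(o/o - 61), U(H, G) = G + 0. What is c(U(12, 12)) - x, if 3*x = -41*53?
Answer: 2173/3 + 2*I*√15 ≈ 724.33 + 7.746*I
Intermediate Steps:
U(H, G) = G
c(o) = 2*I*√15 (c(o) = √(1 - 61) = √(-60) = 2*I*√15)
x = -2173/3 (x = (-41*53)/3 = (⅓)*(-2173) = -2173/3 ≈ -724.33)
c(U(12, 12)) - x = 2*I*√15 - 1*(-2173/3) = 2*I*√15 + 2173/3 = 2173/3 + 2*I*√15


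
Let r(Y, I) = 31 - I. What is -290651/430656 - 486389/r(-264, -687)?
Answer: -104837514301/154605504 ≈ -678.10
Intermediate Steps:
-290651/430656 - 486389/r(-264, -687) = -290651/430656 - 486389/(31 - 1*(-687)) = -290651*1/430656 - 486389/(31 + 687) = -290651/430656 - 486389/718 = -104837514301/154605504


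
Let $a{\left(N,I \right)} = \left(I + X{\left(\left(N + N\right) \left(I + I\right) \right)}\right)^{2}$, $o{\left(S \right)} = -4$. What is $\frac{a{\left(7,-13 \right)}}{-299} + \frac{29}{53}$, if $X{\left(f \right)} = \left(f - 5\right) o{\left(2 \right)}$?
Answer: $- \frac{113430886}{15847} \approx -7157.9$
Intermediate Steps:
$X{\left(f \right)} = 20 - 4 f$ ($X{\left(f \right)} = \left(f - 5\right) \left(-4\right) = \left(-5 + f\right) \left(-4\right) = 20 - 4 f$)
$a{\left(N,I \right)} = \left(20 + I - 16 I N\right)^{2}$ ($a{\left(N,I \right)} = \left(I - \left(-20 + 4 \left(N + N\right) \left(I + I\right)\right)\right)^{2} = \left(I - \left(-20 + 4 \cdot 2 N 2 I\right)\right)^{2} = \left(I - \left(-20 + 4 \cdot 4 I N\right)\right)^{2} = \left(I - \left(-20 + 16 I N\right)\right)^{2} = \left(20 + I - 16 I N\right)^{2}$)
$\frac{a{\left(7,-13 \right)}}{-299} + \frac{29}{53} = \frac{\left(20 - 13 - \left(-208\right) 7\right)^{2}}{-299} + \frac{29}{53} = \left(20 - 13 + 1456\right)^{2} \left(- \frac{1}{299}\right) + 29 \cdot \frac{1}{53} = 1463^{2} \left(- \frac{1}{299}\right) + \frac{29}{53} = 2140369 \left(- \frac{1}{299}\right) + \frac{29}{53} = - \frac{2140369}{299} + \frac{29}{53} = - \frac{113430886}{15847}$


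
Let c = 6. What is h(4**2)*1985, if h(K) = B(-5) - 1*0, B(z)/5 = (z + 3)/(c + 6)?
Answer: -9925/6 ≈ -1654.2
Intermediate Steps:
B(z) = 5/4 + 5*z/12 (B(z) = 5*((z + 3)/(6 + 6)) = 5*((3 + z)/12) = 5*((3 + z)*(1/12)) = 5*(1/4 + z/12) = 5/4 + 5*z/12)
h(K) = -5/6 (h(K) = (5/4 + (5/12)*(-5)) - 1*0 = (5/4 - 25/12) + 0 = -5/6 + 0 = -5/6)
h(4**2)*1985 = -5/6*1985 = -9925/6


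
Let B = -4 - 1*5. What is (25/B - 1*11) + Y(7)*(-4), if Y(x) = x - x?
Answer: -124/9 ≈ -13.778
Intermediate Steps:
B = -9 (B = -4 - 5 = -9)
Y(x) = 0
(25/B - 1*11) + Y(7)*(-4) = (25/(-9) - 1*11) + 0*(-4) = (25*(-⅑) - 11) + 0 = (-25/9 - 11) + 0 = -124/9 + 0 = -124/9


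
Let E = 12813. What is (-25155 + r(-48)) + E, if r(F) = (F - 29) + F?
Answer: -12467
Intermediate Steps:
r(F) = -29 + 2*F (r(F) = (-29 + F) + F = -29 + 2*F)
(-25155 + r(-48)) + E = (-25155 + (-29 + 2*(-48))) + 12813 = (-25155 + (-29 - 96)) + 12813 = (-25155 - 125) + 12813 = -25280 + 12813 = -12467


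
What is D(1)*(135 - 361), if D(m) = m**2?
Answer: -226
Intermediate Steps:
D(1)*(135 - 361) = 1**2*(135 - 361) = 1*(-226) = -226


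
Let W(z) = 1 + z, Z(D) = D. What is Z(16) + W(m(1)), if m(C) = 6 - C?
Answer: 22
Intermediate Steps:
Z(16) + W(m(1)) = 16 + (1 + (6 - 1*1)) = 16 + (1 + (6 - 1)) = 16 + (1 + 5) = 16 + 6 = 22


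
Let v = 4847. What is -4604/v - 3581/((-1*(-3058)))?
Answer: -31436139/14822126 ≈ -2.1209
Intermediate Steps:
-4604/v - 3581/((-1*(-3058))) = -4604/4847 - 3581/((-1*(-3058))) = -4604*1/4847 - 3581/3058 = -4604/4847 - 3581*1/3058 = -4604/4847 - 3581/3058 = -31436139/14822126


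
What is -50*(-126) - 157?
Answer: 6143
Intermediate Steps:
-50*(-126) - 157 = 6300 - 157 = 6143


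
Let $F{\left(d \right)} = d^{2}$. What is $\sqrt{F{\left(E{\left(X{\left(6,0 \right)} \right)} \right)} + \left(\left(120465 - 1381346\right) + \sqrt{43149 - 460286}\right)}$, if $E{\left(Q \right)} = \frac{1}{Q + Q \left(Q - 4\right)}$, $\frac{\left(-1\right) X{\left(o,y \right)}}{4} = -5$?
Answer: $\frac{\sqrt{-145757843599 + 809200 i \sqrt{8513}}}{340} \approx 0.28759 + 1122.9 i$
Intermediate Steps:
$X{\left(o,y \right)} = 20$ ($X{\left(o,y \right)} = \left(-4\right) \left(-5\right) = 20$)
$E{\left(Q \right)} = \frac{1}{Q + Q \left(-4 + Q\right)}$
$\sqrt{F{\left(E{\left(X{\left(6,0 \right)} \right)} \right)} + \left(\left(120465 - 1381346\right) + \sqrt{43149 - 460286}\right)} = \sqrt{\left(\frac{1}{20 \left(-3 + 20\right)}\right)^{2} + \left(\left(120465 - 1381346\right) + \sqrt{43149 - 460286}\right)} = \sqrt{\left(\frac{1}{20 \cdot 17}\right)^{2} - \left(1260881 - \sqrt{-417137}\right)} = \sqrt{\left(\frac{1}{20} \cdot \frac{1}{17}\right)^{2} - \left(1260881 - 7 i \sqrt{8513}\right)} = \sqrt{\left(\frac{1}{340}\right)^{2} - \left(1260881 - 7 i \sqrt{8513}\right)} = \sqrt{\frac{1}{115600} - \left(1260881 - 7 i \sqrt{8513}\right)} = \sqrt{- \frac{145757843599}{115600} + 7 i \sqrt{8513}}$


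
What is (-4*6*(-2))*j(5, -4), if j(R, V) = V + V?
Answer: -384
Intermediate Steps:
j(R, V) = 2*V
(-4*6*(-2))*j(5, -4) = (-4*6*(-2))*(2*(-4)) = -24*(-2)*(-8) = 48*(-8) = -384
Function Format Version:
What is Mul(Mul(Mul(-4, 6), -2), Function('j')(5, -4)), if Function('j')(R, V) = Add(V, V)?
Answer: -384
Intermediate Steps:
Function('j')(R, V) = Mul(2, V)
Mul(Mul(Mul(-4, 6), -2), Function('j')(5, -4)) = Mul(Mul(Mul(-4, 6), -2), Mul(2, -4)) = Mul(Mul(-24, -2), -8) = Mul(48, -8) = -384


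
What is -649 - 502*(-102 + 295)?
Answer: -97535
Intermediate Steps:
-649 - 502*(-102 + 295) = -649 - 502*193 = -649 - 96886 = -97535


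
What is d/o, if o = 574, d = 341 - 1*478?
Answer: -137/574 ≈ -0.23868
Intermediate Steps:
d = -137 (d = 341 - 478 = -137)
d/o = -137/574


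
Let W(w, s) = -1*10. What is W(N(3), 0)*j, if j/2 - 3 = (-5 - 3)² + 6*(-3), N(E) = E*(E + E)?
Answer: -980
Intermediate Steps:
N(E) = 2*E² (N(E) = E*(2*E) = 2*E²)
j = 98 (j = 6 + 2*((-5 - 3)² + 6*(-3)) = 6 + 2*((-8)² - 18) = 6 + 2*(64 - 18) = 6 + 2*46 = 6 + 92 = 98)
W(w, s) = -10
W(N(3), 0)*j = -10*98 = -980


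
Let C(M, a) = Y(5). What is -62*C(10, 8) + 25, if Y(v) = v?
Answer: -285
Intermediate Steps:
C(M, a) = 5
-62*C(10, 8) + 25 = -62*5 + 25 = -310 + 25 = -285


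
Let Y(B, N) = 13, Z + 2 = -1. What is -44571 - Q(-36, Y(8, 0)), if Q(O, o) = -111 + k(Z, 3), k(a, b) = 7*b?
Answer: -44481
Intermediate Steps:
Z = -3 (Z = -2 - 1 = -3)
Q(O, o) = -90 (Q(O, o) = -111 + 7*3 = -111 + 21 = -90)
-44571 - Q(-36, Y(8, 0)) = -44571 - 1*(-90) = -44571 + 90 = -44481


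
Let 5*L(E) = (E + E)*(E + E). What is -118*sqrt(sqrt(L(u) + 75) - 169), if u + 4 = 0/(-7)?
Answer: -118*I*sqrt(4225 - 5*sqrt(2195))/5 ≈ -1490.9*I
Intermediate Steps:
u = -4 (u = -4 + 0/(-7) = -4 + 0*(-1/7) = -4 + 0 = -4)
L(E) = 4*E**2/5 (L(E) = ((E + E)*(E + E))/5 = ((2*E)*(2*E))/5 = (4*E**2)/5 = 4*E**2/5)
-118*sqrt(sqrt(L(u) + 75) - 169) = -118*sqrt(sqrt((4/5)*(-4)**2 + 75) - 169) = -118*sqrt(sqrt((4/5)*16 + 75) - 169) = -118*sqrt(sqrt(64/5 + 75) - 169) = -118*sqrt(sqrt(439/5) - 169) = -118*sqrt(sqrt(2195)/5 - 169) = -118*sqrt(-169 + sqrt(2195)/5)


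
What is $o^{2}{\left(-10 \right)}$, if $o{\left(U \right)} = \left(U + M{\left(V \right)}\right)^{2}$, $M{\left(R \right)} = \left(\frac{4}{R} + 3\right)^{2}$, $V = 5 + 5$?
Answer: $\frac{2313441}{390625} \approx 5.9224$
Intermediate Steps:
$V = 10$
$M{\left(R \right)} = \left(3 + \frac{4}{R}\right)^{2}$
$o{\left(U \right)} = \left(\frac{289}{25} + U\right)^{2}$ ($o{\left(U \right)} = \left(U + \frac{\left(4 + 3 \cdot 10\right)^{2}}{100}\right)^{2} = \left(U + \frac{\left(4 + 30\right)^{2}}{100}\right)^{2} = \left(U + \frac{34^{2}}{100}\right)^{2} = \left(U + \frac{1}{100} \cdot 1156\right)^{2} = \left(U + \frac{289}{25}\right)^{2} = \left(\frac{289}{25} + U\right)^{2}$)
$o^{2}{\left(-10 \right)} = \left(\frac{\left(289 + 25 \left(-10\right)\right)^{2}}{625}\right)^{2} = \left(\frac{\left(289 - 250\right)^{2}}{625}\right)^{2} = \left(\frac{39^{2}}{625}\right)^{2} = \left(\frac{1}{625} \cdot 1521\right)^{2} = \left(\frac{1521}{625}\right)^{2} = \frac{2313441}{390625}$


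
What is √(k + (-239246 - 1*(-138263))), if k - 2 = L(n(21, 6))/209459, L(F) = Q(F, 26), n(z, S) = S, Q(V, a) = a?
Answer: I*√4430346746954127/209459 ≈ 317.77*I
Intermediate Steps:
L(F) = 26
k = 418944/209459 (k = 2 + 26/209459 = 418944/209459 ≈ 2.0001)
√(k + (-239246 - 1*(-138263))) = √(418944/209459 + (-239246 - 1*(-138263))) = √(418944/209459 + (-239246 + 138263)) = √(418944/209459 - 100983) = √(-21151379253/209459) = I*√4430346746954127/209459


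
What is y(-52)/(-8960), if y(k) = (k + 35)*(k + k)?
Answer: -221/1120 ≈ -0.19732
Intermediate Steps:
y(k) = 2*k*(35 + k) (y(k) = (35 + k)*(2*k) = 2*k*(35 + k))
y(-52)/(-8960) = (2*(-52)*(35 - 52))/(-8960) = (2*(-52)*(-17))*(-1/8960) = 1768*(-1/8960) = -221/1120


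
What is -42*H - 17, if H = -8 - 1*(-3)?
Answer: 193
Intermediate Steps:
H = -5 (H = -8 + 3 = -5)
-42*H - 17 = -42*(-5) - 17 = 210 - 17 = 193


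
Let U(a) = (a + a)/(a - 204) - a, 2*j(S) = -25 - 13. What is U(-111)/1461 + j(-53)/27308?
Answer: 317380837/4189183740 ≈ 0.075762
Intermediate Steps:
j(S) = -19 (j(S) = (-25 - 13)/2 = (½)*(-38) = -19)
U(a) = -a + 2*a/(-204 + a) (U(a) = (2*a)/(-204 + a) - a = 2*a/(-204 + a) - a = -a + 2*a/(-204 + a))
U(-111)/1461 + j(-53)/27308 = -111*(206 - 1*(-111))/(-204 - 111)/1461 - 19/27308 = -111*(206 + 111)/(-315)*(1/1461) - 19*1/27308 = -111*(-1/315)*317*(1/1461) - 19/27308 = (11729/105)*(1/1461) - 19/27308 = 11729/153405 - 19/27308 = 317380837/4189183740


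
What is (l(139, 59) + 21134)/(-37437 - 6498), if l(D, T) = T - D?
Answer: -242/505 ≈ -0.47921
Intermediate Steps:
(l(139, 59) + 21134)/(-37437 - 6498) = ((59 - 1*139) + 21134)/(-37437 - 6498) = ((59 - 139) + 21134)/(-43935) = (-80 + 21134)*(-1/43935) = 21054*(-1/43935) = -242/505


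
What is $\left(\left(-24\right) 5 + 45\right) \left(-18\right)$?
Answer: $1350$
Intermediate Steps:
$\left(\left(-24\right) 5 + 45\right) \left(-18\right) = \left(-120 + 45\right) \left(-18\right) = \left(-75\right) \left(-18\right) = 1350$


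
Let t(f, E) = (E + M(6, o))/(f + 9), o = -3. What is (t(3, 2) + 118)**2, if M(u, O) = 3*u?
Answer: 128881/9 ≈ 14320.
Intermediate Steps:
t(f, E) = (18 + E)/(9 + f) (t(f, E) = (E + 3*6)/(f + 9) = (E + 18)/(9 + f) = (18 + E)/(9 + f))
(t(3, 2) + 118)**2 = ((18 + 2)/(9 + 3) + 118)**2 = (20/12 + 118)**2 = ((1/12)*20 + 118)**2 = (5/3 + 118)**2 = (359/3)**2 = 128881/9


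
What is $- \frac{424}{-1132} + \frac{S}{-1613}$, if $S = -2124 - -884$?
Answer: $\frac{521898}{456479} \approx 1.1433$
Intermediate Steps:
$S = -1240$ ($S = -2124 + 884 = -1240$)
$- \frac{424}{-1132} + \frac{S}{-1613} = - \frac{424}{-1132} - \frac{1240}{-1613} = \left(-424\right) \left(- \frac{1}{1132}\right) - - \frac{1240}{1613} = \frac{106}{283} + \frac{1240}{1613} = \frac{521898}{456479}$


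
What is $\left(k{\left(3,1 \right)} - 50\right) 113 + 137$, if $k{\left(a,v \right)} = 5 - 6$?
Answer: $-5626$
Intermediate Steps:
$k{\left(a,v \right)} = -1$ ($k{\left(a,v \right)} = 5 - 6 = -1$)
$\left(k{\left(3,1 \right)} - 50\right) 113 + 137 = \left(-1 - 50\right) 113 + 137 = \left(-51\right) 113 + 137 = -5763 + 137 = -5626$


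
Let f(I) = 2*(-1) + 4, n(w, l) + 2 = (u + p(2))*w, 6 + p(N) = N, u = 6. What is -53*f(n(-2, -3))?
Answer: -106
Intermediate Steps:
p(N) = -6 + N
n(w, l) = -2 + 2*w (n(w, l) = -2 + (6 + (-6 + 2))*w = -2 + (6 - 4)*w = -2 + 2*w)
f(I) = 2 (f(I) = -2 + 4 = 2)
-53*f(n(-2, -3)) = -53*2 = -106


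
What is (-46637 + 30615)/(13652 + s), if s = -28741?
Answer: 16022/15089 ≈ 1.0618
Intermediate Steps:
(-46637 + 30615)/(13652 + s) = (-46637 + 30615)/(13652 - 28741) = -16022/(-15089) = -16022*(-1/15089) = 16022/15089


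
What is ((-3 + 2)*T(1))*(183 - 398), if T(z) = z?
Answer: 215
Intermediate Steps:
((-3 + 2)*T(1))*(183 - 398) = ((-3 + 2)*1)*(183 - 398) = -1*1*(-215) = -1*(-215) = 215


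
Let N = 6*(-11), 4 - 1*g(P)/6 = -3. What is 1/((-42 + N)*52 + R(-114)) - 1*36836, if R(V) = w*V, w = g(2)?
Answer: -383241745/10404 ≈ -36836.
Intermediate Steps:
g(P) = 42 (g(P) = 24 - 6*(-3) = 24 + 18 = 42)
N = -66
w = 42
R(V) = 42*V
1/((-42 + N)*52 + R(-114)) - 1*36836 = 1/((-42 - 66)*52 + 42*(-114)) - 1*36836 = 1/(-108*52 - 4788) - 36836 = 1/(-5616 - 4788) - 36836 = 1/(-10404) - 36836 = -1/10404 - 36836 = -383241745/10404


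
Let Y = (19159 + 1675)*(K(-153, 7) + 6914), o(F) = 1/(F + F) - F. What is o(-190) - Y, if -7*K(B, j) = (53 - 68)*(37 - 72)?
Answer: -54143743681/380 ≈ -1.4248e+8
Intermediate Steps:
K(B, j) = -75 (K(B, j) = -(53 - 68)*(37 - 72)/7 = -(-15)*(-35)/7 = -⅐*525 = -75)
o(F) = 1/(2*F) - F
Y = 142483726 (Y = (19159 + 1675)*(-75 + 6914) = 20834*6839 = 142483726)
o(-190) - Y = ((½)/(-190) - 1*(-190)) - 1*142483726 = ((½)*(-1/190) + 190) - 142483726 = (-1/380 + 190) - 142483726 = 72199/380 - 142483726 = -54143743681/380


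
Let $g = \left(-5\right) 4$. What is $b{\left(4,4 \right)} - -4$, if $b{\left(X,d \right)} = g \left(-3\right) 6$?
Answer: $364$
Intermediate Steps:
$g = -20$
$b{\left(X,d \right)} = 360$ ($b{\left(X,d \right)} = \left(-20\right) \left(-3\right) 6 = 60 \cdot 6 = 360$)
$b{\left(4,4 \right)} - -4 = 360 - -4 = 360 + 4 = 364$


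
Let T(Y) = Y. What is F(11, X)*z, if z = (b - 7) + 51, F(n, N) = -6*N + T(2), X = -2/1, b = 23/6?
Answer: 2009/3 ≈ 669.67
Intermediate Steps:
b = 23/6 (b = 23*(⅙) = 23/6 ≈ 3.8333)
X = -2 (X = -2*1 = -2)
F(n, N) = 2 - 6*N (F(n, N) = -6*N + 2 = 2 - 6*N)
z = 287/6 (z = (23/6 - 7) + 51 = -19/6 + 51 = 287/6 ≈ 47.833)
F(11, X)*z = (2 - 6*(-2))*(287/6) = (2 + 12)*(287/6) = 14*(287/6) = 2009/3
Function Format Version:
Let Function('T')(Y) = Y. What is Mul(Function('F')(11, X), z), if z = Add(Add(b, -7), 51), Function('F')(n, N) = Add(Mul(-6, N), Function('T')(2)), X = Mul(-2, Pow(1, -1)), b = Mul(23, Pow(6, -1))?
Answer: Rational(2009, 3) ≈ 669.67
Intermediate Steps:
b = Rational(23, 6) (b = Mul(23, Rational(1, 6)) = Rational(23, 6) ≈ 3.8333)
X = -2 (X = Mul(-2, 1) = -2)
Function('F')(n, N) = Add(2, Mul(-6, N)) (Function('F')(n, N) = Add(Mul(-6, N), 2) = Add(2, Mul(-6, N)))
z = Rational(287, 6) (z = Add(Add(Rational(23, 6), -7), 51) = Add(Rational(-19, 6), 51) = Rational(287, 6) ≈ 47.833)
Mul(Function('F')(11, X), z) = Mul(Add(2, Mul(-6, -2)), Rational(287, 6)) = Mul(Add(2, 12), Rational(287, 6)) = Mul(14, Rational(287, 6)) = Rational(2009, 3)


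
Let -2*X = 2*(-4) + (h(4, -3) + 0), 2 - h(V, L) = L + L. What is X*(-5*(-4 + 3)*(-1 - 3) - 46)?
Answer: 0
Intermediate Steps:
h(V, L) = 2 - 2*L (h(V, L) = 2 - (L + L) = 2 - 2*L)
X = 0 (X = -(2*(-4) + ((2 - 2*(-3)) + 0))/2 = -(-8 + ((2 + 6) + 0))/2 = -(-8 + (8 + 0))/2 = -(-8 + 8)/2 = -1/2*0 = 0)
X*(-5*(-4 + 3)*(-1 - 3) - 46) = 0*(-5*(-4 + 3)*(-1 - 3) - 46) = 0*(-(-5)*(-4) - 46) = 0*(-5*4 - 46) = 0*(-20 - 46) = 0*(-66) = 0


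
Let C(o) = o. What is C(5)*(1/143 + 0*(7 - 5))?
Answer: 5/143 ≈ 0.034965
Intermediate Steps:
C(5)*(1/143 + 0*(7 - 5)) = 5*(1/143 + 0*(7 - 5)) = 5*(1/143 + 0*2) = 5*(1/143 + 0) = 5*(1/143) = 5/143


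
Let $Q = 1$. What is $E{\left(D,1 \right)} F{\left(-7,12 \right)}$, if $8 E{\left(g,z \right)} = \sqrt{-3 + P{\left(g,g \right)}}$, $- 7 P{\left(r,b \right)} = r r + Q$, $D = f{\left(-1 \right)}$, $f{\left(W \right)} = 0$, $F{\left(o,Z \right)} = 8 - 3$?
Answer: $\frac{5 i \sqrt{154}}{56} \approx 1.108 i$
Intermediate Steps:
$F{\left(o,Z \right)} = 5$
$D = 0$
$P{\left(r,b \right)} = - \frac{1}{7} - \frac{r^{2}}{7}$ ($P{\left(r,b \right)} = - \frac{r r + 1}{7} = - \frac{r^{2} + 1}{7} = - \frac{1 + r^{2}}{7} = - \frac{1}{7} - \frac{r^{2}}{7}$)
$E{\left(g,z \right)} = \frac{\sqrt{- \frac{22}{7} - \frac{g^{2}}{7}}}{8}$ ($E{\left(g,z \right)} = \frac{\sqrt{-3 - \left(\frac{1}{7} + \frac{g^{2}}{7}\right)}}{8} = \frac{\sqrt{- \frac{22}{7} - \frac{g^{2}}{7}}}{8}$)
$E{\left(D,1 \right)} F{\left(-7,12 \right)} = \frac{\sqrt{-154 - 7 \cdot 0^{2}}}{56} \cdot 5 = \frac{\sqrt{-154 - 0}}{56} \cdot 5 = \frac{\sqrt{-154 + 0}}{56} \cdot 5 = \frac{\sqrt{-154}}{56} \cdot 5 = \frac{i \sqrt{154}}{56} \cdot 5 = \frac{5 i \sqrt{154}}{56}$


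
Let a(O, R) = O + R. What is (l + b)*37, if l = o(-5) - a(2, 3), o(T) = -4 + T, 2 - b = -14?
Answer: 74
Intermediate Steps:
b = 16 (b = 2 - 1*(-14) = 2 + 14 = 16)
l = -14 (l = (-4 - 5) - (2 + 3) = -9 - 1*5 = -9 - 5 = -14)
(l + b)*37 = (-14 + 16)*37 = 2*37 = 74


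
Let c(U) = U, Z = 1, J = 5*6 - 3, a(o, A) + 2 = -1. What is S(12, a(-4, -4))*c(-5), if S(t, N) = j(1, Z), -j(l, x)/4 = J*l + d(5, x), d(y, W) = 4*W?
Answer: 620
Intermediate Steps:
a(o, A) = -3 (a(o, A) = -2 - 1 = -3)
J = 27 (J = 30 - 3 = 27)
j(l, x) = -108*l - 16*x (j(l, x) = -4*(27*l + 4*x) = -4*(4*x + 27*l) = -108*l - 16*x)
S(t, N) = -124 (S(t, N) = -108*1 - 16*1 = -108 - 16 = -124)
S(12, a(-4, -4))*c(-5) = -124*(-5) = 620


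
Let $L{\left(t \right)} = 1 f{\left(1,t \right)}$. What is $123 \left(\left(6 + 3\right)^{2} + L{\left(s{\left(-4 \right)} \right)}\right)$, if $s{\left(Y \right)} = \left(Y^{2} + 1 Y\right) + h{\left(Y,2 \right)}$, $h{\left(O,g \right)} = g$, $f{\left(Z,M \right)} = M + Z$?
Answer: $11808$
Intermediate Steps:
$s{\left(Y \right)} = 2 + Y + Y^{2}$ ($s{\left(Y \right)} = \left(Y^{2} + 1 Y\right) + 2 = \left(Y^{2} + Y\right) + 2 = \left(Y + Y^{2}\right) + 2 = 2 + Y + Y^{2}$)
$L{\left(t \right)} = 1 + t$ ($L{\left(t \right)} = 1 \left(t + 1\right) = 1 \left(1 + t\right) = 1 + t$)
$123 \left(\left(6 + 3\right)^{2} + L{\left(s{\left(-4 \right)} \right)}\right) = 123 \left(\left(6 + 3\right)^{2} + \left(1 + \left(2 - 4 + \left(-4\right)^{2}\right)\right)\right) = 123 \left(9^{2} + \left(1 + \left(2 - 4 + 16\right)\right)\right) = 123 \left(81 + \left(1 + 14\right)\right) = 123 \left(81 + 15\right) = 123 \cdot 96 = 11808$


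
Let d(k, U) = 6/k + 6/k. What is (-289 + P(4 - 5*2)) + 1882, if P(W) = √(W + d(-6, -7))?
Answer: 1593 + 2*I*√2 ≈ 1593.0 + 2.8284*I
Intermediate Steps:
d(k, U) = 12/k
P(W) = √(-2 + W) (P(W) = √(W + 12/(-6)) = √(W + 12*(-⅙)) = √(W - 2) = √(-2 + W))
(-289 + P(4 - 5*2)) + 1882 = (-289 + √(-2 + (4 - 5*2))) + 1882 = (-289 + √(-2 + (4 - 10))) + 1882 = (-289 + √(-2 - 6)) + 1882 = (-289 + √(-8)) + 1882 = (-289 + 2*I*√2) + 1882 = 1593 + 2*I*√2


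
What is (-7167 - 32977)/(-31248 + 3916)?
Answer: 10036/6833 ≈ 1.4688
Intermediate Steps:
(-7167 - 32977)/(-31248 + 3916) = -40144/(-27332) = -40144*(-1/27332) = 10036/6833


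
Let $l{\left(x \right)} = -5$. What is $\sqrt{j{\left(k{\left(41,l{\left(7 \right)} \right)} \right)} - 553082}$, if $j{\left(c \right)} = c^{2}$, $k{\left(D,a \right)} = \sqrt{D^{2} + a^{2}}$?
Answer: $12 i \sqrt{3829} \approx 742.55 i$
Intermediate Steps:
$\sqrt{j{\left(k{\left(41,l{\left(7 \right)} \right)} \right)} - 553082} = \sqrt{\left(\sqrt{41^{2} + \left(-5\right)^{2}}\right)^{2} - 553082} = \sqrt{\left(\sqrt{1681 + 25}\right)^{2} + \left(-553622 + 540\right)} = \sqrt{\left(\sqrt{1706}\right)^{2} - 553082} = \sqrt{1706 - 553082} = \sqrt{-551376} = 12 i \sqrt{3829}$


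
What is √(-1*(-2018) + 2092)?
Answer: √4110 ≈ 64.109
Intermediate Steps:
√(-1*(-2018) + 2092) = √(2018 + 2092) = √4110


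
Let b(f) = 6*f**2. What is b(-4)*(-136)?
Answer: -13056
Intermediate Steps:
b(-4)*(-136) = (6*(-4)**2)*(-136) = (6*16)*(-136) = 96*(-136) = -13056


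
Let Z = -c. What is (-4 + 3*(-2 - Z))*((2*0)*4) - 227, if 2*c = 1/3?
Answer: -227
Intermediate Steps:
c = ⅙ (c = (½)/3 = (½)*(⅓) = ⅙ ≈ 0.16667)
Z = -⅙ (Z = -1*⅙ = -⅙ ≈ -0.16667)
(-4 + 3*(-2 - Z))*((2*0)*4) - 227 = (-4 + 3*(-2 - 1*(-⅙)))*((2*0)*4) - 227 = (-4 + 3*(-2 + ⅙))*(0*4) - 227 = (-4 + 3*(-11/6))*0 - 227 = (-4 - 11/2)*0 - 227 = -19/2*0 - 227 = 0 - 227 = -227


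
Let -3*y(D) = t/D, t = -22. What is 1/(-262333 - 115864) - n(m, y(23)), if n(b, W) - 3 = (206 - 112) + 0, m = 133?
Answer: -36685110/378197 ≈ -97.000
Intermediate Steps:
y(D) = 22/(3*D) (y(D) = -(-22)/(3*D) = 22/(3*D))
n(b, W) = 97 (n(b, W) = 3 + ((206 - 112) + 0) = 3 + (94 + 0) = 3 + 94 = 97)
1/(-262333 - 115864) - n(m, y(23)) = 1/(-262333 - 115864) - 1*97 = 1/(-378197) - 97 = -1/378197 - 97 = -36685110/378197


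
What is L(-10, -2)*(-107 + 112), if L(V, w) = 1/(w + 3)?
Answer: 5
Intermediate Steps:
L(V, w) = 1/(3 + w)
L(-10, -2)*(-107 + 112) = (-107 + 112)/(3 - 2) = 5/1 = 1*5 = 5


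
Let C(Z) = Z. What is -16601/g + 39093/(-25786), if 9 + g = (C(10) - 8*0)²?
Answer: -33202373/180502 ≈ -183.94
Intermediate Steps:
g = 91 (g = -9 + (10 - 8*0)² = -9 + (10 + 0)² = -9 + 10² = -9 + 100 = 91)
-16601/g + 39093/(-25786) = -16601/91 + 39093/(-25786) = -16601*1/91 + 39093*(-1/25786) = -1277/7 - 39093/25786 = -33202373/180502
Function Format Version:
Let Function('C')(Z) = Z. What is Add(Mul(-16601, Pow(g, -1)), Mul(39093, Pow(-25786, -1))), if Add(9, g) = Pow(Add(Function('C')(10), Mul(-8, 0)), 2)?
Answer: Rational(-33202373, 180502) ≈ -183.94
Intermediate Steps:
g = 91 (g = Add(-9, Pow(Add(10, Mul(-8, 0)), 2)) = Add(-9, Pow(Add(10, 0), 2)) = Add(-9, Pow(10, 2)) = Add(-9, 100) = 91)
Add(Mul(-16601, Pow(g, -1)), Mul(39093, Pow(-25786, -1))) = Add(Mul(-16601, Pow(91, -1)), Mul(39093, Pow(-25786, -1))) = Add(Mul(-16601, Rational(1, 91)), Mul(39093, Rational(-1, 25786))) = Add(Rational(-1277, 7), Rational(-39093, 25786)) = Rational(-33202373, 180502)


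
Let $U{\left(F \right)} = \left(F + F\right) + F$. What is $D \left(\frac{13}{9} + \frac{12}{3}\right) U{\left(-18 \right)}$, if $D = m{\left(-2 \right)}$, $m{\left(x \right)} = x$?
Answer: $588$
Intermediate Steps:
$D = -2$
$U{\left(F \right)} = 3 F$ ($U{\left(F \right)} = 2 F + F = 3 F$)
$D \left(\frac{13}{9} + \frac{12}{3}\right) U{\left(-18 \right)} = - 2 \left(\frac{13}{9} + \frac{12}{3}\right) 3 \left(-18\right) = - 2 \left(13 \cdot \frac{1}{9} + 12 \cdot \frac{1}{3}\right) \left(-54\right) = - 2 \left(\frac{13}{9} + 4\right) \left(-54\right) = \left(-2\right) \frac{49}{9} \left(-54\right) = \left(- \frac{98}{9}\right) \left(-54\right) = 588$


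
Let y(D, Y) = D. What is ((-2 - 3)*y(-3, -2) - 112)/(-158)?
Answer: 97/158 ≈ 0.61392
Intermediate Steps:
((-2 - 3)*y(-3, -2) - 112)/(-158) = ((-2 - 3)*(-3) - 112)/(-158) = (-5*(-3) - 112)*(-1/158) = (15 - 112)*(-1/158) = -97*(-1/158) = 97/158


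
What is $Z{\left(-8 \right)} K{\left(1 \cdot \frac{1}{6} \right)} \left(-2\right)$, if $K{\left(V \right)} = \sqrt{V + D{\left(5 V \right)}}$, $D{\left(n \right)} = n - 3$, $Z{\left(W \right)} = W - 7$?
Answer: $30 i \sqrt{2} \approx 42.426 i$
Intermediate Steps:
$Z{\left(W \right)} = -7 + W$ ($Z{\left(W \right)} = W - 7 = -7 + W$)
$D{\left(n \right)} = -3 + n$
$K{\left(V \right)} = \sqrt{-3 + 6 V}$ ($K{\left(V \right)} = \sqrt{V + \left(-3 + 5 V\right)} = \sqrt{-3 + 6 V}$)
$Z{\left(-8 \right)} K{\left(1 \cdot \frac{1}{6} \right)} \left(-2\right) = \left(-7 - 8\right) \sqrt{-3 + 6 \cdot 1 \cdot \frac{1}{6}} \left(-2\right) = - 15 \sqrt{-3 + 6 \cdot 1 \cdot \frac{1}{6}} \left(-2\right) = - 15 \sqrt{-3 + 6 \cdot \frac{1}{6}} \left(-2\right) = - 15 \sqrt{-3 + 1} \left(-2\right) = - 15 \sqrt{-2} \left(-2\right) = - 15 i \sqrt{2} \left(-2\right) = 30 i \sqrt{2}$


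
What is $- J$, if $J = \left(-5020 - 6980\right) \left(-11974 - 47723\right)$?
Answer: $-716364000$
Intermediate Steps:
$J = 716364000$ ($J = \left(-5020 - 6980\right) \left(-59697\right) = \left(-12000\right) \left(-59697\right) = 716364000$)
$- J = \left(-1\right) 716364000 = -716364000$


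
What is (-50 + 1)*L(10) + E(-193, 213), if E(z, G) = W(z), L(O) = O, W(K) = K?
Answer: -683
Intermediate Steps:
E(z, G) = z
(-50 + 1)*L(10) + E(-193, 213) = (-50 + 1)*10 - 193 = -49*10 - 193 = -490 - 193 = -683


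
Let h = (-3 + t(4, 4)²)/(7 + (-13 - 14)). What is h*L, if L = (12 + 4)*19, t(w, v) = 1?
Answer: 152/5 ≈ 30.400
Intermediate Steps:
L = 304 (L = 16*19 = 304)
h = ⅒ (h = (-3 + 1²)/(7 + (-13 - 14)) = (-3 + 1)/(7 - 27) = -2/(-20) = -2*(-1/20) = ⅒ ≈ 0.10000)
h*L = (⅒)*304 = 152/5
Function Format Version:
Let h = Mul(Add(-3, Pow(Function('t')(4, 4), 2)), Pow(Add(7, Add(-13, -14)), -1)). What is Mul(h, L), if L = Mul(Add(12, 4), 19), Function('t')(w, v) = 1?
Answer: Rational(152, 5) ≈ 30.400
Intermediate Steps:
L = 304 (L = Mul(16, 19) = 304)
h = Rational(1, 10) (h = Mul(Add(-3, Pow(1, 2)), Pow(Add(7, Add(-13, -14)), -1)) = Mul(Add(-3, 1), Pow(Add(7, -27), -1)) = Mul(-2, Pow(-20, -1)) = Mul(-2, Rational(-1, 20)) = Rational(1, 10) ≈ 0.10000)
Mul(h, L) = Mul(Rational(1, 10), 304) = Rational(152, 5)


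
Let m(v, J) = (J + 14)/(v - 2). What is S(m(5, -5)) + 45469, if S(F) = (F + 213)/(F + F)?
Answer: 45505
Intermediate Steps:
m(v, J) = (14 + J)/(-2 + v)
S(F) = (213 + F)/(2*F) (S(F) = (213 + F)/((2*F)) = (213 + F)*(1/(2*F)) = (213 + F)/(2*F))
S(m(5, -5)) + 45469 = (213 + (14 - 5)/(-2 + 5))/(2*(((14 - 5)/(-2 + 5)))) + 45469 = (213 + 9/3)/(2*((9/3))) + 45469 = (213 + (⅓)*9)/(2*(((⅓)*9))) + 45469 = (½)*(213 + 3)/3 + 45469 = (½)*(⅓)*216 + 45469 = 36 + 45469 = 45505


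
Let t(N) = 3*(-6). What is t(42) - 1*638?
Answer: -656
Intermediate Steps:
t(N) = -18
t(42) - 1*638 = -18 - 1*638 = -18 - 638 = -656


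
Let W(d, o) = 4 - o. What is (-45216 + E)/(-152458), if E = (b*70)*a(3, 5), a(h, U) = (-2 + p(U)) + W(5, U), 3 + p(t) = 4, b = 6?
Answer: 23028/76229 ≈ 0.30209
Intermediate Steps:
p(t) = 1 (p(t) = -3 + 4 = 1)
a(h, U) = 3 - U (a(h, U) = (-2 + 1) + (4 - U) = -1 + (4 - U) = 3 - U)
E = -840 (E = (6*70)*(3 - 1*5) = 420*(3 - 5) = 420*(-2) = -840)
(-45216 + E)/(-152458) = (-45216 - 840)/(-152458) = -46056*(-1/152458) = 23028/76229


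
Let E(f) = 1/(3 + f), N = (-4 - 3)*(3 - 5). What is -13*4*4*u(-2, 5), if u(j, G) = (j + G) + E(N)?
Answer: -10816/17 ≈ -636.24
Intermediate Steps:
N = 14 (N = -7*(-2) = 14)
u(j, G) = 1/17 + G + j (u(j, G) = (j + G) + 1/(3 + 14) = (G + j) + 1/17 = 1/17 + G + j)
-13*4*4*u(-2, 5) = -13*4*4*(1/17 + 5 - 2) = -208*52/17 = -13*832/17 = -10816/17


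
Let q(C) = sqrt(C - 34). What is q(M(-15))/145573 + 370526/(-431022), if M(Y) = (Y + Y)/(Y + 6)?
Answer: -185263/215511 + 2*I*sqrt(69)/436719 ≈ -0.85964 + 3.8041e-5*I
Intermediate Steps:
M(Y) = 2*Y/(6 + Y) (M(Y) = (2*Y)/(6 + Y) = 2*Y/(6 + Y))
q(C) = sqrt(-34 + C)
q(M(-15))/145573 + 370526/(-431022) = sqrt(-34 + 2*(-15)/(6 - 15))/145573 + 370526/(-431022) = sqrt(-34 + 2*(-15)/(-9))*(1/145573) + 370526*(-1/431022) = sqrt(-34 + 2*(-15)*(-1/9))*(1/145573) - 185263/215511 = sqrt(-34 + 10/3)*(1/145573) - 185263/215511 = sqrt(-92/3)*(1/145573) - 185263/215511 = (2*I*sqrt(69)/3)*(1/145573) - 185263/215511 = 2*I*sqrt(69)/436719 - 185263/215511 = -185263/215511 + 2*I*sqrt(69)/436719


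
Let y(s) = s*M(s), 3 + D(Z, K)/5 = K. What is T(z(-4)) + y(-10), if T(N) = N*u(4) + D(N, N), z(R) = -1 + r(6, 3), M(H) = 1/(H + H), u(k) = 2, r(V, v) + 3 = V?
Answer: -½ ≈ -0.50000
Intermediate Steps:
r(V, v) = -3 + V
D(Z, K) = -15 + 5*K
M(H) = 1/(2*H)
z(R) = 2 (z(R) = -1 + (-3 + 6) = -1 + 3 = 2)
T(N) = -15 + 7*N (T(N) = N*2 + (-15 + 5*N) = 2*N + (-15 + 5*N) = -15 + 7*N)
y(s) = ½ (y(s) = s*(1/(2*s)) = ½)
T(z(-4)) + y(-10) = (-15 + 7*2) + ½ = (-15 + 14) + ½ = -1 + ½ = -½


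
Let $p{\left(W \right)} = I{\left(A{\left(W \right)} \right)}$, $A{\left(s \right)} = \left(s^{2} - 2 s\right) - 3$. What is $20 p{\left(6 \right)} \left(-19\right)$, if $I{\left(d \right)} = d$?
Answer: $-7980$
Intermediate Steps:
$A{\left(s \right)} = -3 + s^{2} - 2 s$
$p{\left(W \right)} = -3 + W^{2} - 2 W$
$20 p{\left(6 \right)} \left(-19\right) = 20 \left(-3 + 6^{2} - 12\right) \left(-19\right) = 20 \left(-3 + 36 - 12\right) \left(-19\right) = 20 \cdot 21 \left(-19\right) = 420 \left(-19\right) = -7980$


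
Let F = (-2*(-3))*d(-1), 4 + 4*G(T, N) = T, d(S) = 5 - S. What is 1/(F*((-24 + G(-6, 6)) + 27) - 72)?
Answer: -1/54 ≈ -0.018519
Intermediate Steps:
G(T, N) = -1 + T/4
F = 36 (F = (-2*(-3))*(5 - 1*(-1)) = 6*(5 + 1) = 6*6 = 36)
1/(F*((-24 + G(-6, 6)) + 27) - 72) = 1/(36*((-24 + (-1 + (1/4)*(-6))) + 27) - 72) = 1/(36*((-24 + (-1 - 3/2)) + 27) - 72) = 1/(36*((-24 - 5/2) + 27) - 72) = 1/(36*(-53/2 + 27) - 72) = 1/(36*(1/2) - 72) = 1/(18 - 72) = 1/(-54) = -1/54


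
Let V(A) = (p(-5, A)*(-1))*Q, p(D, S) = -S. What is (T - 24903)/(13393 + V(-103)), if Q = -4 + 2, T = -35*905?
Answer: -56578/13599 ≈ -4.1605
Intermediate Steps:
T = -31675
Q = -2
V(A) = -2*A (V(A) = (-A*(-1))*(-2) = A*(-2) = -2*A)
(T - 24903)/(13393 + V(-103)) = (-31675 - 24903)/(13393 - 2*(-103)) = -56578/(13393 + 206) = -56578/13599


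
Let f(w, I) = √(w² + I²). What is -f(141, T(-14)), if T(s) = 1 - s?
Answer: -3*√2234 ≈ -141.80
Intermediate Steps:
f(w, I) = √(I² + w²)
-f(141, T(-14)) = -√((1 - 1*(-14))² + 141²) = -√((1 + 14)² + 19881) = -√(15² + 19881) = -√(225 + 19881) = -√20106 = -3*√2234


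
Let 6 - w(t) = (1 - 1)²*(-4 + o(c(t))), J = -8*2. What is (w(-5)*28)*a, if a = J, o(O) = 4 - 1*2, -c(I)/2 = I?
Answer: -2688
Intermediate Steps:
c(I) = -2*I
o(O) = 2 (o(O) = 4 - 2 = 2)
J = -16
a = -16
w(t) = 6 (w(t) = 6 - (1 - 1)²*(-4 + 2) = 6 - 0²*(-2) = 6 - 0*(-2) = 6 - 1*0 = 6 + 0 = 6)
(w(-5)*28)*a = (6*28)*(-16) = 168*(-16) = -2688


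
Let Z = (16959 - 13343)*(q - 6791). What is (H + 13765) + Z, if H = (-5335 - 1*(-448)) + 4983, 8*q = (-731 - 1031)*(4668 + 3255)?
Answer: -6334609747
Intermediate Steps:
q = -6980163/4 (q = ((-731 - 1031)*(4668 + 3255))/8 = (-1762*7923)/8 = (1/8)*(-13960326) = -6980163/4 ≈ -1.7450e+6)
Z = -6334623608 (Z = (16959 - 13343)*(-6980163/4 - 6791) = 3616*(-7007327/4) = -6334623608)
H = 96 (H = (-5335 + 448) + 4983 = -4887 + 4983 = 96)
(H + 13765) + Z = (96 + 13765) - 6334623608 = 13861 - 6334623608 = -6334609747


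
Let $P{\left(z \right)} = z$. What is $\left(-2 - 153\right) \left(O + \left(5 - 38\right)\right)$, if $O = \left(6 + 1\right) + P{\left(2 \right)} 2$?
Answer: $3410$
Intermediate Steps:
$O = 11$ ($O = \left(6 + 1\right) + 2 \cdot 2 = 7 + 4 = 11$)
$\left(-2 - 153\right) \left(O + \left(5 - 38\right)\right) = \left(-2 - 153\right) \left(11 + \left(5 - 38\right)\right) = - 155 \left(11 + \left(5 - 38\right)\right) = - 155 \left(11 - 33\right) = \left(-155\right) \left(-22\right) = 3410$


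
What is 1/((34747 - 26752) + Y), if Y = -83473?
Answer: -1/75478 ≈ -1.3249e-5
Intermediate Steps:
1/((34747 - 26752) + Y) = 1/((34747 - 26752) - 83473) = 1/(7995 - 83473) = 1/(-75478) = -1/75478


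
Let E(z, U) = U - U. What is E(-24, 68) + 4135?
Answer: 4135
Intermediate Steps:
E(z, U) = 0
E(-24, 68) + 4135 = 0 + 4135 = 4135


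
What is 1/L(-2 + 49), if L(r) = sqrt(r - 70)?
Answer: -I*sqrt(23)/23 ≈ -0.20851*I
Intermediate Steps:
L(r) = sqrt(-70 + r)
1/L(-2 + 49) = 1/(sqrt(-70 + (-2 + 49))) = 1/(sqrt(-70 + 47)) = 1/(sqrt(-23)) = 1/(I*sqrt(23)) = -I*sqrt(23)/23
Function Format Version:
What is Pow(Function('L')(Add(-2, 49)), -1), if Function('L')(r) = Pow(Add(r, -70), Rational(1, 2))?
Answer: Mul(Rational(-1, 23), I, Pow(23, Rational(1, 2))) ≈ Mul(-0.20851, I)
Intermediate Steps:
Function('L')(r) = Pow(Add(-70, r), Rational(1, 2))
Pow(Function('L')(Add(-2, 49)), -1) = Pow(Pow(Add(-70, Add(-2, 49)), Rational(1, 2)), -1) = Pow(Pow(Add(-70, 47), Rational(1, 2)), -1) = Pow(Pow(-23, Rational(1, 2)), -1) = Pow(Mul(I, Pow(23, Rational(1, 2))), -1) = Mul(Rational(-1, 23), I, Pow(23, Rational(1, 2)))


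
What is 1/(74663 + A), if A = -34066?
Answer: 1/40597 ≈ 2.4632e-5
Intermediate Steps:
1/(74663 + A) = 1/(74663 - 34066) = 1/40597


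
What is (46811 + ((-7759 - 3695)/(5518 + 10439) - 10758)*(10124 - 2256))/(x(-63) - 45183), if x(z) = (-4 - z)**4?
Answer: -450002190451/64211914782 ≈ -7.0081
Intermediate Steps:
(46811 + ((-7759 - 3695)/(5518 + 10439) - 10758)*(10124 - 2256))/(x(-63) - 45183) = (46811 + ((-7759 - 3695)/(5518 + 10439) - 10758)*(10124 - 2256))/((4 - 63)**4 - 45183) = (46811 + (-11454/15957 - 10758)*7868)/((-59)**4 - 45183) = (46811 + (-11454*1/15957 - 10758)*7868)/(12117361 - 45183) = (46811 + (-3818/5319 - 10758)*7868)/12072178 = (46811 - 57225620/5319*7868)*(1/12072178) = (46811 - 450251178160/5319)*(1/12072178) = -450002190451/5319*1/12072178 = -450002190451/64211914782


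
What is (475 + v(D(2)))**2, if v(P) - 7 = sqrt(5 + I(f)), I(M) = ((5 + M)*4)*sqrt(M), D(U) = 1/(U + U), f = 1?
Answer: (482 + sqrt(29))**2 ≈ 2.3754e+5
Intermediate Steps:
D(U) = 1/(2*U)
I(M) = sqrt(M)*(20 + 4*M) (I(M) = (20 + 4*M)*sqrt(M) = sqrt(M)*(20 + 4*M))
v(P) = 7 + sqrt(29) (v(P) = 7 + sqrt(5 + 4*sqrt(1)*(5 + 1)) = 7 + sqrt(5 + 4*1*6) = 7 + sqrt(5 + 24) = 7 + sqrt(29))
(475 + v(D(2)))**2 = (475 + (7 + sqrt(29)))**2 = (482 + sqrt(29))**2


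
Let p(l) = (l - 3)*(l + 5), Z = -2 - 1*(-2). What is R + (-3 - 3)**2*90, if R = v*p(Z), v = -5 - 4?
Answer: 3375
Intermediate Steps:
Z = 0 (Z = -2 + 2 = 0)
v = -9
p(l) = (-3 + l)*(5 + l)
R = 135 (R = -9*(-15 + 0**2 + 2*0) = -9*(-15 + 0 + 0) = -9*(-15) = 135)
R + (-3 - 3)**2*90 = 135 + (-3 - 3)**2*90 = 135 + (-6)**2*90 = 135 + 36*90 = 135 + 3240 = 3375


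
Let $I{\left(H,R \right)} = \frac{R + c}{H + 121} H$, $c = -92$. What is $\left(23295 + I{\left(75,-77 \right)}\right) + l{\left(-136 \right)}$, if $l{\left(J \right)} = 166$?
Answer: $\frac{4585681}{196} \approx 23396.0$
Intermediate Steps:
$I{\left(H,R \right)} = \frac{H \left(-92 + R\right)}{121 + H}$ ($I{\left(H,R \right)} = \frac{R - 92}{H + 121} H = \frac{-92 + R}{121 + H} H = \frac{H \left(-92 + R\right)}{121 + H}$)
$\left(23295 + I{\left(75,-77 \right)}\right) + l{\left(-136 \right)} = \left(23295 + \frac{75 \left(-92 - 77\right)}{121 + 75}\right) + 166 = \left(23295 + 75 \cdot \frac{1}{196} \left(-169\right)\right) + 166 = \left(23295 - \frac{12675}{196}\right) + 166 = \frac{4553145}{196} + 166 = \frac{4585681}{196}$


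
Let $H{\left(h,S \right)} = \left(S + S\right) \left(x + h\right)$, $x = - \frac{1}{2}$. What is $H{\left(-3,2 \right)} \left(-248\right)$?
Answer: $3472$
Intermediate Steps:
$x = - \frac{1}{2}$ ($x = \left(-1\right) \frac{1}{2} = - \frac{1}{2} \approx -0.5$)
$H{\left(h,S \right)} = 2 S \left(- \frac{1}{2} + h\right)$ ($H{\left(h,S \right)} = \left(S + S\right) \left(- \frac{1}{2} + h\right) = 2 S \left(- \frac{1}{2} + h\right)$)
$H{\left(-3,2 \right)} \left(-248\right) = 2 \left(-1 + 2 \left(-3\right)\right) \left(-248\right) = 2 \left(-1 - 6\right) \left(-248\right) = 2 \left(-7\right) \left(-248\right) = \left(-14\right) \left(-248\right) = 3472$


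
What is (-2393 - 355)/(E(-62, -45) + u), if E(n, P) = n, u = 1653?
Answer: -2748/1591 ≈ -1.7272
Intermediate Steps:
(-2393 - 355)/(E(-62, -45) + u) = (-2393 - 355)/(-62 + 1653) = -2748/1591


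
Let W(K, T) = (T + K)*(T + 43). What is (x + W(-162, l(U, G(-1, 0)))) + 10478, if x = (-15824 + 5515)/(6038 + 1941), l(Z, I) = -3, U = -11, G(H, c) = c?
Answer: 30932253/7979 ≈ 3876.7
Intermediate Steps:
W(K, T) = (43 + T)*(K + T) (W(K, T) = (K + T)*(43 + T) = (43 + T)*(K + T))
x = -10309/7979 ≈ -1.2920
(x + W(-162, l(U, G(-1, 0)))) + 10478 = (-10309/7979 + ((-3)² + 43*(-162) + 43*(-3) - 162*(-3))) + 10478 = (-10309/7979 + (9 - 6966 - 129 + 486)) + 10478 = (-10309/7979 - 6600) + 10478 = -52671709/7979 + 10478 = 30932253/7979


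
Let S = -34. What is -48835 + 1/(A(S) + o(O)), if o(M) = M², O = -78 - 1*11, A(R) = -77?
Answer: -383061739/7844 ≈ -48835.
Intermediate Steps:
O = -89 (O = -78 - 11 = -89)
-48835 + 1/(A(S) + o(O)) = -48835 + 1/(-77 + (-89)²) = -48835 + 1/(-77 + 7921) = -48835 + 1/7844 = -383061739/7844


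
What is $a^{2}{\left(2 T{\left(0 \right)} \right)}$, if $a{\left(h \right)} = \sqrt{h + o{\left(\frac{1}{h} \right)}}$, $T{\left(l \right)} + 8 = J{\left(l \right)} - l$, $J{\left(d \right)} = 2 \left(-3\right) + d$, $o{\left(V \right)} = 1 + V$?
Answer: $- \frac{757}{28} \approx -27.036$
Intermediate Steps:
$J{\left(d \right)} = -6 + d$
$T{\left(l \right)} = -14$ ($T{\left(l \right)} = -8 + \left(\left(-6 + l\right) - l\right) = -8 - 6 = -14$)
$a{\left(h \right)} = \sqrt{1 + h + \frac{1}{h}}$ ($a{\left(h \right)} = \sqrt{h + \left(1 + \frac{1}{h}\right)} = \sqrt{1 + h + \frac{1}{h}}$)
$a^{2}{\left(2 T{\left(0 \right)} \right)} = \left(\sqrt{1 + 2 \left(-14\right) + \frac{1}{2 \left(-14\right)}}\right)^{2} = \left(\sqrt{1 - 28 + \frac{1}{-28}}\right)^{2} = \left(\sqrt{1 - 28 - \frac{1}{28}}\right)^{2} = \left(\sqrt{- \frac{757}{28}}\right)^{2} = \left(\frac{i \sqrt{5299}}{14}\right)^{2} = - \frac{757}{28}$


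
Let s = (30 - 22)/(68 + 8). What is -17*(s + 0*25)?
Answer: -34/19 ≈ -1.7895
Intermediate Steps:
s = 2/19 (s = 8/76 = 8*(1/76) = 2/19 ≈ 0.10526)
-17*(s + 0*25) = -17*(2/19 + 0*25) = -17*(2/19 + 0) = -17*2/19 = -34/19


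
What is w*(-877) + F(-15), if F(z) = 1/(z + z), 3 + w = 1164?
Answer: -30545911/30 ≈ -1.0182e+6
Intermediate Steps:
w = 1161 (w = -3 + 1164 = 1161)
F(z) = 1/(2*z)
w*(-877) + F(-15) = 1161*(-877) + (½)/(-15) = -1018197 + (½)*(-1/15) = -1018197 - 1/30 = -30545911/30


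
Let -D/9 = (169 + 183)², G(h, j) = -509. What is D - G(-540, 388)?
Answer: -1114627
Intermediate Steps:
D = -1115136 (D = -9*(169 + 183)² = -9*352² = -9*123904 = -1115136)
D - G(-540, 388) = -1115136 - 1*(-509) = -1115136 + 509 = -1114627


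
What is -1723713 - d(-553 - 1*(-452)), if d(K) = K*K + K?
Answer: -1733813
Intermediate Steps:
d(K) = K + K² (d(K) = K² + K = K + K²)
-1723713 - d(-553 - 1*(-452)) = -1723713 - (-553 - 1*(-452))*(1 + (-553 - 1*(-452))) = -1723713 - (-553 + 452)*(1 + (-553 + 452)) = -1723713 - (-101)*(1 - 101) = -1723713 - (-101)*(-100) = -1723713 - 1*10100 = -1723713 - 10100 = -1733813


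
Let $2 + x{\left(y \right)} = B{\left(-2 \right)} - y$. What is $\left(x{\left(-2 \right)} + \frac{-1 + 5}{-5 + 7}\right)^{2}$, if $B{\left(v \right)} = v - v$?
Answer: $4$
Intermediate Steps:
$B{\left(v \right)} = 0$
$x{\left(y \right)} = -2 - y$ ($x{\left(y \right)} = -2 + \left(0 - y\right) = -2 - y$)
$\left(x{\left(-2 \right)} + \frac{-1 + 5}{-5 + 7}\right)^{2} = \left(\left(-2 - -2\right) + \frac{-1 + 5}{-5 + 7}\right)^{2} = \left(\left(-2 + 2\right) + \frac{4}{2}\right)^{2} = \left(0 + 4 \cdot \frac{1}{2}\right)^{2} = \left(0 + 2\right)^{2} = 2^{2} = 4$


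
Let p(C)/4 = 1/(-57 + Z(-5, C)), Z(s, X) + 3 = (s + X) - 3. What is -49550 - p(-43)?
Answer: -5500046/111 ≈ -49550.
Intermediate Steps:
Z(s, X) = -6 + X + s (Z(s, X) = -3 + ((s + X) - 3) = -3 + ((X + s) - 3) = -3 + (-3 + X + s) = -6 + X + s)
p(C) = 4/(-68 + C) (p(C) = 4/(-57 + (-6 + C - 5)) = 4/(-57 + (-11 + C)) = 4/(-68 + C))
-49550 - p(-43) = -49550 - 4/(-68 - 43) = -49550 - 4/(-111) = -49550 - 4*(-1)/111 = -49550 - 1*(-4/111) = -49550 + 4/111 = -5500046/111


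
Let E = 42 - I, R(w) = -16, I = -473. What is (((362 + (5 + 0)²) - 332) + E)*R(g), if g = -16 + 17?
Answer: -9120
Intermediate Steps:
g = 1
E = 515 (E = 42 - 1*(-473) = 42 + 473 = 515)
(((362 + (5 + 0)²) - 332) + E)*R(g) = (((362 + (5 + 0)²) - 332) + 515)*(-16) = (((362 + 5²) - 332) + 515)*(-16) = (((362 + 25) - 332) + 515)*(-16) = ((387 - 332) + 515)*(-16) = (55 + 515)*(-16) = 570*(-16) = -9120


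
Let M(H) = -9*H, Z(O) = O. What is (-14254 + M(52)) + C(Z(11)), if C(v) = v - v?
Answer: -14722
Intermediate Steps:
C(v) = 0
(-14254 + M(52)) + C(Z(11)) = (-14254 - 9*52) + 0 = (-14254 - 468) + 0 = -14722 + 0 = -14722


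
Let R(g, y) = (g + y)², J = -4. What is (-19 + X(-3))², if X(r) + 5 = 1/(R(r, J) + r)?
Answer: 1216609/2116 ≈ 574.96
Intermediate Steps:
X(r) = -5 + 1/(r + (-4 + r)²) (X(r) = -5 + 1/((r - 4)² + r) = -5 + 1/((-4 + r)² + r) = -5 + 1/(r + (-4 + r)²))
(-19 + X(-3))² = (-19 + (1 - 5*(-3) - 5*(-4 - 3)²)/(-3 + (-4 - 3)²))² = (-19 + (1 + 15 - 5*(-7)²)/(-3 + (-7)²))² = (-19 + (1 + 15 - 5*49)/(-3 + 49))² = (-19 + (1 + 15 - 245)/46)² = (-19 + (1/46)*(-229))² = (-19 - 229/46)² = (-1103/46)² = 1216609/2116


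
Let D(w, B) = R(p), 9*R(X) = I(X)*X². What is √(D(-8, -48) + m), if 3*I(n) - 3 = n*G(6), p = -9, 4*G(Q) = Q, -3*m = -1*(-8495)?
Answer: I*√103074/6 ≈ 53.509*I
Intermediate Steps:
m = -8495/3 (m = -(-1)*(-8495)/3 = -⅓*8495 = -8495/3 ≈ -2831.7)
G(Q) = Q/4
I(n) = 1 + n/2 (I(n) = 1 + (n*((¼)*6))/3 = 1 + (n*(3/2))/3 = 1 + (3*n/2)/3 = 1 + n/2)
R(X) = X²*(1 + X/2)/9 (R(X) = ((1 + X/2)*X²)/9 = (X²*(1 + X/2))/9 = X²*(1 + X/2)/9)
D(w, B) = -63/2 (D(w, B) = (1/18)*(-9)²*(2 - 9) = (1/18)*81*(-7) = -63/2)
√(D(-8, -48) + m) = √(-63/2 - 8495/3) = √(-17179/6) = I*√103074/6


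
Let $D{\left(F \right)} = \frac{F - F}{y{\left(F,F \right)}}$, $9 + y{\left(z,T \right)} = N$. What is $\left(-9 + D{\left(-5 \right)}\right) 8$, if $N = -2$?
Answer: $-72$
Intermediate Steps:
$y{\left(z,T \right)} = -11$ ($y{\left(z,T \right)} = -9 - 2 = -11$)
$D{\left(F \right)} = 0$ ($D{\left(F \right)} = \frac{F - F}{-11} = 0 \left(- \frac{1}{11}\right) = 0$)
$\left(-9 + D{\left(-5 \right)}\right) 8 = \left(-9 + 0\right) 8 = \left(-9\right) 8 = -72$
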